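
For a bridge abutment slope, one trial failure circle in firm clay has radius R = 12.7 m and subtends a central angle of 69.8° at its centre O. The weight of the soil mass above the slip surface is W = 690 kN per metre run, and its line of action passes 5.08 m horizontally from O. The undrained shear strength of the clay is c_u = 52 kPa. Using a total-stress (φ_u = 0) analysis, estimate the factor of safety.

FS = 2.91

Taking moments about the centre O, the resisting moment is provided by the undrained shear strength acting along the arc:
Arc length L_a = R·θ = 12.7·(69.8°·π/180) = 12.7·1.2182 = 15.47 m
M_R = c_u·L_a·R = 52·15.47·12.7 = 10217.5 kN·m/m
M_D = W·d = 690·5.08 = 3505.2 kN·m/m
FS = M_R / M_D = 10217.5 / 3505.2 = 2.915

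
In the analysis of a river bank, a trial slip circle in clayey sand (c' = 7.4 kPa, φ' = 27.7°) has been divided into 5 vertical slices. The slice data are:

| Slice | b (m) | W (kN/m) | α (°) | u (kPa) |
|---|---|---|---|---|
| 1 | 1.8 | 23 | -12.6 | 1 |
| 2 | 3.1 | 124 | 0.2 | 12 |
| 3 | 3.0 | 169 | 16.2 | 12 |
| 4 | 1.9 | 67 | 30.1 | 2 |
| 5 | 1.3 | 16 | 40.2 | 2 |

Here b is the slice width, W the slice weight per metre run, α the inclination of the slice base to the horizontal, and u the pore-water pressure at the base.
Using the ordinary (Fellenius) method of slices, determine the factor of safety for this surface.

FS = 2.81

Ordinary method of slices: FS = Σ[c'·Δl_i + (W_i cosα_i − u_i·Δl_i)·tanφ'] / Σ W_i sinα_i, with Δl_i = b_i / cosα_i.
Slice 1: Δl = 1.8/cos(-12.6°) = 1.844 m; N'_1 = 23·cos(-12.6°) − 1·1.844 = 20.6; c'Δl = 13.65; W sinα = -5.0
Slice 2: Δl = 3.1/cos0.2° = 3.100 m; N'_2 = 124·cos0.2° − 12·3.100 = 86.8; c'Δl = 22.94; W sinα = 0.4
Slice 3: Δl = 3.0/cos16.2° = 3.124 m; N'_3 = 169·cos16.2° − 12·3.124 = 124.8; c'Δl = 23.12; W sinα = 47.1
Slice 4: Δl = 1.9/cos30.1° = 2.196 m; N'_4 = 67·cos30.1° − 2·2.196 = 53.6; c'Δl = 16.25; W sinα = 33.6
Slice 5: Δl = 1.3/cos40.2° = 1.702 m; N'_5 = 16·cos40.2° − 2·1.702 = 8.8; c'Δl = 12.59; W sinα = 10.3
Σc'Δl = 88.6 kN/m; ΣN' = 294.6 kN/m; ΣW sinα = 86.5 kN/m
Resisting = 88.6 + 294.6·tan27.7° = 88.6 + 154.7 = 243.2 kN/m
FS = 243.2 / 86.5 = 2.812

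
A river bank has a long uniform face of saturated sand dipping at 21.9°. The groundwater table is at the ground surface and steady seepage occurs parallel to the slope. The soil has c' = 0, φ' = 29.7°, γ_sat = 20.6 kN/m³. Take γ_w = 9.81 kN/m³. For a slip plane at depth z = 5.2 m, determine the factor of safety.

FS = 0.74

With seepage parallel to the slope and the water table at the surface, the effective normal stress on the slip plane uses the buoyant unit weight γ' = γ_sat − γ_w while the driving shear stress uses γ_sat:
FS = [c' + γ' z cos²β tanφ'] / [γ_sat z sinβ cosβ]
(For c' = 0 this reduces to FS = (γ'/γ_sat)·tanφ'/tanβ.)
γ' = 20.6 − 9.81 = 10.79 kN/m³
Numerator = 0.0 + 10.79·5.2·cos²21.9°·tan29.7° = 0.0 + 10.79·5.2·0.8609·0.5704 = 27.551 kPa
Denominator = 20.6·5.2·sin21.9°·cos21.9° = 20.6·5.2·0.3730·0.9278 = 37.071 kPa
FS = 27.551 / 37.071 = 0.743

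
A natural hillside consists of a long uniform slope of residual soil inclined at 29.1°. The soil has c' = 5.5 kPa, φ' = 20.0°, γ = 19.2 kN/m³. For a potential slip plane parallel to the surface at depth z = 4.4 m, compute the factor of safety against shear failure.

FS = 0.81

For an infinite slope with a slip plane parallel to the surface (no pore pressure): FS = [c' + γz cos²β tanφ'] / [γz sinβ cosβ].
γz = 19.2·4.4 = 84.48 kN/m²
Numerator = 5.5 + 84.48·cos²29.1°·tan20.0° = 5.5 + 84.48·0.7635·0.3640 = 28.976 kPa
Denominator = 84.48·sin29.1°·cos29.1° = 84.48·0.4863·0.8738 = 35.899 kPa
FS = 28.976 / 35.899 = 0.807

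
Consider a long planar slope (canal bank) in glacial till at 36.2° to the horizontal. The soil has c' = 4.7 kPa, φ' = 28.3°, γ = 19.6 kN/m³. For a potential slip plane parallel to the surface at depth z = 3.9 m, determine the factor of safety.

FS = 0.86

For an infinite slope with a slip plane parallel to the surface (no pore pressure): FS = [c' + γz cos²β tanφ'] / [γz sinβ cosβ].
γz = 19.6·3.9 = 76.44 kN/m²
Numerator = 4.7 + 76.44·cos²36.2°·tan28.3° = 4.7 + 76.44·0.6512·0.5384 = 31.502 kPa
Denominator = 76.44·sin36.2°·cos36.2° = 76.44·0.5906·0.8070 = 36.431 kPa
FS = 31.502 / 36.431 = 0.865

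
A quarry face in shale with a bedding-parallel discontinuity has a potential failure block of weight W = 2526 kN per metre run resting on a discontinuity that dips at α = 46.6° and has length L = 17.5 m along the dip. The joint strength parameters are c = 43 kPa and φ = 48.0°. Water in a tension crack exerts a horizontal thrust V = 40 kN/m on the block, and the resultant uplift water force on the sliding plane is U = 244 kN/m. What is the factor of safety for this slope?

FS = 1.28

Resolving the block weight along and normal to the plane and applying the Mohr–Coulomb strength on the joint:
N' = W cosα − U − V sinα = 2526·cos46.6° − 244 − 40·sin46.6° = 1462.5 kN/m
Driving force T = W sinα + V cosα = 2526·sin46.6° + 40·cos46.6° = 1862.8 kN/m
Resisting force R = c·L + N'·tanφ = 43·17.5 + 1462.5·tan48.0° = 752.5 + 1624.3 = 2376.8 kN/m
FS = R / T = 2376.8 / 1862.8 = 1.276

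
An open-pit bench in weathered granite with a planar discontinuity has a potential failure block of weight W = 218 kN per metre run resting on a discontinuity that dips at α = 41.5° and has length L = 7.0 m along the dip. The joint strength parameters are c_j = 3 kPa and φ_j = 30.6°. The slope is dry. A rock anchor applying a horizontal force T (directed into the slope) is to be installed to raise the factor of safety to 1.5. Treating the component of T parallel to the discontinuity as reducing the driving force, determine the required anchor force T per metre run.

T = 65 kN/m

Resolving forces along and normal to the sliding plane, with the horizontal anchor force T adding T·sinα to the effective normal force and T·cosα acting up the plane against the driving force:
FS = [c_jL + (W cosα + T sinα) tanφ_j] / [W sinα − T cosα]
Without the anchor: N' = 163.3 kN/m, driving T_d = 144.5 kN/m, resisting R = 3·7.0 + 163.3·tan30.6° = 117.6 kN/m, FS = 0.81.
Setting FS = 1.5 and solving for T:
1.5·(144.5 − T cos41.5°) = 117.6 + T sin41.5°·tan30.6°
T·(sin41.5°·tan30.6° + 1.5·cos41.5°) = 1.5·144.5 − 117.6
T·(0.6626·0.5914 + 1.5·0.7490) = 216.7 − 117.6 = 99.1
T·1.5153 = 99.1
T = 65.4 kN/m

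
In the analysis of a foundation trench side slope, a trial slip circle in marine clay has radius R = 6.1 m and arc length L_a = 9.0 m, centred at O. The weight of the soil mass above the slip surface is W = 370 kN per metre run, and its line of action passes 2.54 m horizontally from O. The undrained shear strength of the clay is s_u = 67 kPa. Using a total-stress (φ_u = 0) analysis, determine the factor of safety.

FS = 3.91

Taking moments about the centre O, the resisting moment is provided by the undrained shear strength acting along the arc:
M_R = s_u·L_a·R = 67·9.00·6.1 = 3678.3 kN·m/m
M_D = W·d = 370·2.54 = 939.8 kN·m/m
FS = M_R / M_D = 3678.3 / 939.8 = 3.914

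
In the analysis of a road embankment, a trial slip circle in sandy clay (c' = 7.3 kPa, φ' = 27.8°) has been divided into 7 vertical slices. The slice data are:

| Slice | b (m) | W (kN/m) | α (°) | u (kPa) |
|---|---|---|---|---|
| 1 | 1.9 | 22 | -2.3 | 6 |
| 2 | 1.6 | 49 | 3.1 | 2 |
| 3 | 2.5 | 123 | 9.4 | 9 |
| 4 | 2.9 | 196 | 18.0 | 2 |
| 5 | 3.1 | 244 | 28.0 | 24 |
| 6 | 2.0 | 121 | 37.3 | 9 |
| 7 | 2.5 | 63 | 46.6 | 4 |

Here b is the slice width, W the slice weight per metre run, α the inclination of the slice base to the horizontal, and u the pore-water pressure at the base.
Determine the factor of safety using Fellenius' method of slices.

FS = 1.38

Ordinary method of slices: FS = Σ[c'·Δl_i + (W_i cosα_i − u_i·Δl_i)·tanφ'] / Σ W_i sinα_i, with Δl_i = b_i / cosα_i.
Slice 1: Δl = 1.9/cos(-2.3°) = 1.902 m; N'_1 = 22·cos(-2.3°) − 6·1.902 = 10.6; c'Δl = 13.88; W sinα = -0.9
Slice 2: Δl = 1.6/cos3.1° = 1.602 m; N'_2 = 49·cos3.1° − 2·1.602 = 45.7; c'Δl = 11.70; W sinα = 2.6
Slice 3: Δl = 2.5/cos9.4° = 2.534 m; N'_3 = 123·cos9.4° − 9·2.534 = 98.5; c'Δl = 18.50; W sinα = 20.1
Slice 4: Δl = 2.9/cos18.0° = 3.049 m; N'_4 = 196·cos18.0° − 2·3.049 = 180.3; c'Δl = 22.26; W sinα = 60.6
Slice 5: Δl = 3.1/cos28.0° = 3.511 m; N'_5 = 244·cos28.0° − 24·3.511 = 131.2; c'Δl = 25.63; W sinα = 114.6
Slice 6: Δl = 2.0/cos37.3° = 2.514 m; N'_6 = 121·cos37.3° − 9·2.514 = 73.6; c'Δl = 18.35; W sinα = 73.3
Slice 7: Δl = 2.5/cos46.6° = 3.639 m; N'_7 = 63·cos46.6° − 4·3.639 = 28.7; c'Δl = 26.56; W sinα = 45.8
Σc'Δl = 136.9 kN/m; ΣN' = 568.7 kN/m; ΣW sinα = 316.1 kN/m
Resisting = 136.9 + 568.7·tan27.8° = 136.9 + 299.8 = 436.7 kN/m
FS = 436.7 / 316.1 = 1.382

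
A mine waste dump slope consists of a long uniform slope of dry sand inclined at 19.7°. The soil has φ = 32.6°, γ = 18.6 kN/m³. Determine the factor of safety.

FS = 1.79

For a dry cohesionless infinite slope the factor of safety is FS = tanφ / tanβ.
FS = tan32.6° / tan19.7° = 0.6395 / 0.3581 = 1.786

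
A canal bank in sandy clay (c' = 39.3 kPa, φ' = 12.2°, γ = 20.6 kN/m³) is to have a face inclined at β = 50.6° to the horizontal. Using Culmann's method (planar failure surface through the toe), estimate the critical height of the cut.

H_c = 26.65 m

Culmann's analysis gives the critical failure plane at α_cr = (β + φ')/2 = (50.6 + 12.2)/2 = 31.4°, and the critical height
H_c = (4c'/γ) · sinβ cosφ' / [1 − cos(β − φ')]
    = (4·39.3/20.6) · sin50.6°·cos12.2° / [1 − cos(38.4°)]
    = 7.631 · 0.7727·0.9774 / [1 − 0.7837]
    = 7.631 · 0.7553 / 0.2163
    = 26.65 m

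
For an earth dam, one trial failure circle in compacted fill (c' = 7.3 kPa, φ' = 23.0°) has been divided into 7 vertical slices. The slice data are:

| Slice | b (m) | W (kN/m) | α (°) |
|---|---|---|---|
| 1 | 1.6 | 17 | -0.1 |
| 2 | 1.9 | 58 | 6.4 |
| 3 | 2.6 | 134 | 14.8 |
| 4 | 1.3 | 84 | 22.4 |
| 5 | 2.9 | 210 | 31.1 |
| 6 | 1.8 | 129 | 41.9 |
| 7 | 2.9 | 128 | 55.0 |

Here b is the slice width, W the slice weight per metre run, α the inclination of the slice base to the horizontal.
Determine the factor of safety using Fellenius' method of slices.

FS = 1.08

Ordinary method of slices: FS = Σ[c'·Δl_i + (W_i cosα_i)·tanφ'] / Σ W_i sinα_i, with Δl_i = b_i / cosα_i.
Slice 1: Δl = 1.6/cos(-0.1°) = 1.600 m; N'_1 = 17·cos(-0.1°) = 17.0; c'Δl = 11.68; W sinα = -0.0
Slice 2: Δl = 1.9/cos6.4° = 1.912 m; N'_2 = 58·cos6.4° = 57.6; c'Δl = 13.96; W sinα = 6.5
Slice 3: Δl = 2.6/cos14.8° = 2.689 m; N'_3 = 134·cos14.8° = 129.6; c'Δl = 19.63; W sinα = 34.2
Slice 4: Δl = 1.3/cos22.4° = 1.406 m; N'_4 = 84·cos22.4° = 77.7; c'Δl = 10.26; W sinα = 32.0
Slice 5: Δl = 2.9/cos31.1° = 3.387 m; N'_5 = 210·cos31.1° = 179.8; c'Δl = 24.72; W sinα = 108.5
Slice 6: Δl = 1.8/cos41.9° = 2.418 m; N'_6 = 129·cos41.9° = 96.0; c'Δl = 17.65; W sinα = 86.2
Slice 7: Δl = 2.9/cos55.0° = 5.056 m; N'_7 = 128·cos55.0° = 73.4; c'Δl = 36.91; W sinα = 104.9
Σc'Δl = 134.8 kN/m; ΣN' = 631.1 kN/m; ΣW sinα = 372.1 kN/m
Resisting = 134.8 + 631.1·tan23.0° = 134.8 + 267.9 = 402.7 kN/m
FS = 402.7 / 372.1 = 1.082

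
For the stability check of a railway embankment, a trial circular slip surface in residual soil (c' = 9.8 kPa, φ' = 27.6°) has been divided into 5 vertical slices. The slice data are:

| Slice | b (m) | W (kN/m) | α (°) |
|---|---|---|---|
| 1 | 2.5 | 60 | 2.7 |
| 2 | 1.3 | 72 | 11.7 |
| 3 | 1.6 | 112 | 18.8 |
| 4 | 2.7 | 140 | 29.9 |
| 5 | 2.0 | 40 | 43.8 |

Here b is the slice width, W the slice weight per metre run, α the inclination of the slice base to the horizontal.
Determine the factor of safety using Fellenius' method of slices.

FS = 2.08

Ordinary method of slices: FS = Σ[c'·Δl_i + (W_i cosα_i)·tanφ'] / Σ W_i sinα_i, with Δl_i = b_i / cosα_i.
Slice 1: Δl = 2.5/cos2.7° = 2.503 m; N'_1 = 60·cos2.7° = 59.9; c'Δl = 24.53; W sinα = 2.8
Slice 2: Δl = 1.3/cos11.7° = 1.328 m; N'_2 = 72·cos11.7° = 70.5; c'Δl = 13.01; W sinα = 14.6
Slice 3: Δl = 1.6/cos18.8° = 1.690 m; N'_3 = 112·cos18.8° = 106.0; c'Δl = 16.56; W sinα = 36.1
Slice 4: Δl = 2.7/cos29.9° = 3.115 m; N'_4 = 140·cos29.9° = 121.4; c'Δl = 30.52; W sinα = 69.8
Slice 5: Δl = 2.0/cos43.8° = 2.771 m; N'_5 = 40·cos43.8° = 28.9; c'Δl = 27.16; W sinα = 27.7
Σc'Δl = 111.8 kN/m; ΣN' = 386.7 kN/m; ΣW sinα = 151.0 kN/m
Resisting = 111.8 + 386.7·tan27.6° = 111.8 + 202.2 = 313.9 kN/m
FS = 313.9 / 151.0 = 2.079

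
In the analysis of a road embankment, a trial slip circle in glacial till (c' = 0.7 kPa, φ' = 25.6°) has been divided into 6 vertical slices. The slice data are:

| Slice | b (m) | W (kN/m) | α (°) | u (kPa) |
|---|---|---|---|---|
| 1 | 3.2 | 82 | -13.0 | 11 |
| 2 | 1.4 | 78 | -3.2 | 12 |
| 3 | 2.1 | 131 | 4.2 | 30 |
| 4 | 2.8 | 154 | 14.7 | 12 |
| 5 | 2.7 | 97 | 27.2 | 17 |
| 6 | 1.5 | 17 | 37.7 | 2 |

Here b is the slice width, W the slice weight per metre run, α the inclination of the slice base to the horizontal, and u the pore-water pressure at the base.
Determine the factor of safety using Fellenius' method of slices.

FS = 2.09

Ordinary method of slices: FS = Σ[c'·Δl_i + (W_i cosα_i − u_i·Δl_i)·tanφ'] / Σ W_i sinα_i, with Δl_i = b_i / cosα_i.
Slice 1: Δl = 3.2/cos(-13.0°) = 3.284 m; N'_1 = 82·cos(-13.0°) − 11·3.284 = 43.8; c'Δl = 2.30; W sinα = -18.4
Slice 2: Δl = 1.4/cos(-3.2°) = 1.402 m; N'_2 = 78·cos(-3.2°) − 12·1.402 = 61.1; c'Δl = 0.98; W sinα = -4.4
Slice 3: Δl = 2.1/cos4.2° = 2.106 m; N'_3 = 131·cos4.2° − 30·2.106 = 67.5; c'Δl = 1.47; W sinα = 9.6
Slice 4: Δl = 2.8/cos14.7° = 2.895 m; N'_4 = 154·cos14.7° − 12·2.895 = 114.2; c'Δl = 2.03; W sinα = 39.1
Slice 5: Δl = 2.7/cos27.2° = 3.036 m; N'_5 = 97·cos27.2° − 17·3.036 = 34.7; c'Δl = 2.12; W sinα = 44.3
Slice 6: Δl = 1.5/cos37.7° = 1.896 m; N'_6 = 17·cos37.7° − 2·1.896 = 9.7; c'Δl = 1.33; W sinα = 10.4
Σc'Δl = 10.2 kN/m; ΣN' = 330.9 kN/m; ΣW sinα = 80.6 kN/m
Resisting = 10.2 + 330.9·tan25.6° = 10.2 + 158.5 = 168.8 kN/m
FS = 168.8 / 80.6 = 2.093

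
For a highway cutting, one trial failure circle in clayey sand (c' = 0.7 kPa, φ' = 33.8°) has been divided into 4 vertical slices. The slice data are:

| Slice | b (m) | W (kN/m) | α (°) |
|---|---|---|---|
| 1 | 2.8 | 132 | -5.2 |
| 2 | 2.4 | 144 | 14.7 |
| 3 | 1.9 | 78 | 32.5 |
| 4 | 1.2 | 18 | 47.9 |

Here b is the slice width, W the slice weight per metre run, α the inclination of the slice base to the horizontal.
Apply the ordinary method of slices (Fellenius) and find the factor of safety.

Ordinary method of slices: FS = Σ[c'·Δl_i + (W_i cosα_i)·tanφ'] / Σ W_i sinα_i, with Δl_i = b_i / cosα_i.
Slice 1: Δl = 2.8/cos(-5.2°) = 2.812 m; N'_1 = 132·cos(-5.2°) = 131.5; c'Δl = 1.97; W sinα = -12.0
Slice 2: Δl = 2.4/cos14.7° = 2.481 m; N'_2 = 144·cos14.7° = 139.3; c'Δl = 1.74; W sinα = 36.5
Slice 3: Δl = 1.9/cos32.5° = 2.253 m; N'_3 = 78·cos32.5° = 65.8; c'Δl = 1.58; W sinα = 41.9
Slice 4: Δl = 1.2/cos47.9° = 1.790 m; N'_4 = 18·cos47.9° = 12.1; c'Δl = 1.25; W sinα = 13.4
Σc'Δl = 6.5 kN/m; ΣN' = 348.6 kN/m; ΣW sinα = 79.8 kN/m
Resisting = 6.5 + 348.6·tan33.8° = 6.5 + 233.4 = 239.9 kN/m
FS = 239.9 / 79.8 = 3.005

FS = 3.00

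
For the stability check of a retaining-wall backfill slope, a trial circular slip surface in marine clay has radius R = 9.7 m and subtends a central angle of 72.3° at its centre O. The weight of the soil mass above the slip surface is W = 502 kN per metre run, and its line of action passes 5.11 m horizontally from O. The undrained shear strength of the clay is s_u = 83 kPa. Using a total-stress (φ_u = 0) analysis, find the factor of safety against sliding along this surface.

FS = 3.84

Taking moments about the centre O, the resisting moment is provided by the undrained shear strength acting along the arc:
Arc length L_a = R·θ = 9.7·(72.3°·π/180) = 9.7·1.2619 = 12.24 m
M_R = s_u·L_a·R = 83·12.24·9.7 = 9854.6 kN·m/m
M_D = W·d = 502·5.11 = 2565.2 kN·m/m
FS = M_R / M_D = 9854.6 / 2565.2 = 3.842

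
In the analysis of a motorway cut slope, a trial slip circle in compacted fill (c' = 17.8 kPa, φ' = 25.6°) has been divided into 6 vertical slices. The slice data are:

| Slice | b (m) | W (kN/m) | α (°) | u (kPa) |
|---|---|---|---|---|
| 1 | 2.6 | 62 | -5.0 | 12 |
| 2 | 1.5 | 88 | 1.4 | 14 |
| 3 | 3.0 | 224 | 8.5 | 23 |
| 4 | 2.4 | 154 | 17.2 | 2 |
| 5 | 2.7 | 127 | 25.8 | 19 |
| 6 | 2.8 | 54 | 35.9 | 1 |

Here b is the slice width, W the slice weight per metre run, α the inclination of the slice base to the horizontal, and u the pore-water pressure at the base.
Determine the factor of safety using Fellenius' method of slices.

FS = 3.21

Ordinary method of slices: FS = Σ[c'·Δl_i + (W_i cosα_i − u_i·Δl_i)·tanφ'] / Σ W_i sinα_i, with Δl_i = b_i / cosα_i.
Slice 1: Δl = 2.6/cos(-5.0°) = 2.610 m; N'_1 = 62·cos(-5.0°) − 12·2.610 = 30.4; c'Δl = 46.46; W sinα = -5.4
Slice 2: Δl = 1.5/cos1.4° = 1.500 m; N'_2 = 88·cos1.4° − 14·1.500 = 67.0; c'Δl = 26.71; W sinα = 2.2
Slice 3: Δl = 3.0/cos8.5° = 3.033 m; N'_3 = 224·cos8.5° − 23·3.033 = 151.8; c'Δl = 53.99; W sinα = 33.1
Slice 4: Δl = 2.4/cos17.2° = 2.512 m; N'_4 = 154·cos17.2° − 2·2.512 = 142.1; c'Δl = 44.72; W sinα = 45.5
Slice 5: Δl = 2.7/cos25.8° = 2.999 m; N'_5 = 127·cos25.8° − 19·2.999 = 57.4; c'Δl = 53.38; W sinα = 55.3
Slice 6: Δl = 2.8/cos35.9° = 3.457 m; N'_6 = 54·cos35.9° − 1·3.457 = 40.3; c'Δl = 61.53; W sinα = 31.7
Σc'Δl = 286.8 kN/m; ΣN' = 488.9 kN/m; ΣW sinα = 162.3 kN/m
Resisting = 286.8 + 488.9·tan25.6° = 286.8 + 234.3 = 521.0 kN/m
FS = 521.0 / 162.3 = 3.210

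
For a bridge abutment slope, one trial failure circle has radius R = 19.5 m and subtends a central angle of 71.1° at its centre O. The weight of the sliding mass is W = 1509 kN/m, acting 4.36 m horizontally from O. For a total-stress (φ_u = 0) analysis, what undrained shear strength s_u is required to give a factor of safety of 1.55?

FS = s_u·L_a·R / (W·d), so s_u = FS·W·d / (L_a·R).
Arc length L_a = R·θ = 19.5·(71.1°·π/180) = 19.5·1.2409 = 24.20 m
s_u = 1.55·1509·4.36 / (24.20·19.5) = 10197.8 / 471.86 = 21.61 kPa

s_u = 21.6 kPa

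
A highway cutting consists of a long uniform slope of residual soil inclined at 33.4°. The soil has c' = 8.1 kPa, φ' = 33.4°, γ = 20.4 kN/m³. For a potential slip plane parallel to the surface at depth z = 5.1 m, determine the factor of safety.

For an infinite slope with a slip plane parallel to the surface (no pore pressure): FS = [c' + γz cos²β tanφ'] / [γz sinβ cosβ].
γz = 20.4·5.1 = 104.04 kN/m²
Numerator = 8.1 + 104.04·cos²33.4°·tan33.4° = 8.1 + 104.04·0.6970·0.6594 = 55.913 kPa
Denominator = 104.04·sin33.4°·cos33.4° = 104.04·0.5505·0.8348 = 47.813 kPa
FS = 55.913 / 47.813 = 1.169

FS = 1.17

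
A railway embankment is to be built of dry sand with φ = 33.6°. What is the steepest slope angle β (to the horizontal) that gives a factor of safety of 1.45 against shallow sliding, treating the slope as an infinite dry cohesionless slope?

β = 24.6°

For an infinite dry cohesionless slope FS = tanφ/tanβ, so tanβ = tanφ / FS.
tanβ = tan33.6° / 1.45 = 0.6644 / 1.45 = 0.4582
β = arctan(0.4582) = 24.62°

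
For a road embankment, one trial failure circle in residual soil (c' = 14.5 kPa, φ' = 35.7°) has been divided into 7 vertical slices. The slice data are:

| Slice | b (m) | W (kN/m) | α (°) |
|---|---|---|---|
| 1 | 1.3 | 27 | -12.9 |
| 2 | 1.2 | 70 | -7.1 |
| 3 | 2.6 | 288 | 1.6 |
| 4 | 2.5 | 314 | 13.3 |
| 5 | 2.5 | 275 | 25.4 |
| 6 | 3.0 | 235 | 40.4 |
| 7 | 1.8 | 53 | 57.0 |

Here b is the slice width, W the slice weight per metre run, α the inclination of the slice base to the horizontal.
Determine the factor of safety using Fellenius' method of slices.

Ordinary method of slices: FS = Σ[c'·Δl_i + (W_i cosα_i)·tanφ'] / Σ W_i sinα_i, with Δl_i = b_i / cosα_i.
Slice 1: Δl = 1.3/cos(-12.9°) = 1.334 m; N'_1 = 27·cos(-12.9°) = 26.3; c'Δl = 19.34; W sinα = -6.0
Slice 2: Δl = 1.2/cos(-7.1°) = 1.209 m; N'_2 = 70·cos(-7.1°) = 69.5; c'Δl = 17.53; W sinα = -8.7
Slice 3: Δl = 2.6/cos1.6° = 2.601 m; N'_3 = 288·cos1.6° = 287.9; c'Δl = 37.71; W sinα = 8.0
Slice 4: Δl = 2.5/cos13.3° = 2.569 m; N'_4 = 314·cos13.3° = 305.6; c'Δl = 37.25; W sinα = 72.2
Slice 5: Δl = 2.5/cos25.4° = 2.768 m; N'_5 = 275·cos25.4° = 248.4; c'Δl = 40.13; W sinα = 118.0
Slice 6: Δl = 3.0/cos40.4° = 3.939 m; N'_6 = 235·cos40.4° = 179.0; c'Δl = 57.12; W sinα = 152.3
Slice 7: Δl = 1.8/cos57.0° = 3.305 m; N'_7 = 53·cos57.0° = 28.9; c'Δl = 47.92; W sinα = 44.4
Σc'Δl = 257.0 kN/m; ΣN' = 1145.5 kN/m; ΣW sinα = 380.3 kN/m
Resisting = 257.0 + 1145.5·tan35.7° = 257.0 + 823.1 = 1080.1 kN/m
FS = 1080.1 / 380.3 = 2.840

FS = 2.84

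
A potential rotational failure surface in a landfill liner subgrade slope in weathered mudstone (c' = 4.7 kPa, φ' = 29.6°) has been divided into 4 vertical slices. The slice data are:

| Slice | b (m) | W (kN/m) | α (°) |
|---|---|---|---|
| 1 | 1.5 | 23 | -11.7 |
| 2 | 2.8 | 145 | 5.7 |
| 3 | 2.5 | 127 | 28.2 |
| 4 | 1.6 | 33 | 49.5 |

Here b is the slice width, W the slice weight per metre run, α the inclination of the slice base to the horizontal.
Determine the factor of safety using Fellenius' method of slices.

Ordinary method of slices: FS = Σ[c'·Δl_i + (W_i cosα_i)·tanφ'] / Σ W_i sinα_i, with Δl_i = b_i / cosα_i.
Slice 1: Δl = 1.5/cos(-11.7°) = 1.532 m; N'_1 = 23·cos(-11.7°) = 22.5; c'Δl = 7.20; W sinα = -4.7
Slice 2: Δl = 2.8/cos5.7° = 2.814 m; N'_2 = 145·cos5.7° = 144.3; c'Δl = 13.23; W sinα = 14.4
Slice 3: Δl = 2.5/cos28.2° = 2.837 m; N'_3 = 127·cos28.2° = 111.9; c'Δl = 13.33; W sinα = 60.0
Slice 4: Δl = 1.6/cos49.5° = 2.464 m; N'_4 = 33·cos49.5° = 21.4; c'Δl = 11.58; W sinα = 25.1
Σc'Δl = 45.3 kN/m; ΣN' = 300.2 kN/m; ΣW sinα = 94.8 kN/m
Resisting = 45.3 + 300.2·tan29.6° = 45.3 + 170.5 = 215.9 kN/m
FS = 215.9 / 94.8 = 2.276

FS = 2.28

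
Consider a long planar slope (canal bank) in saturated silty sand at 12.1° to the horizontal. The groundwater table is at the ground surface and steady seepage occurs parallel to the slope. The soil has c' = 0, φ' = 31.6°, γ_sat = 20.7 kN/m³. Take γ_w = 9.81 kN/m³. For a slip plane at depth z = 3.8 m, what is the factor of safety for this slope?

FS = 1.51

With seepage parallel to the slope and the water table at the surface, the effective normal stress on the slip plane uses the buoyant unit weight γ' = γ_sat − γ_w while the driving shear stress uses γ_sat:
FS = [c' + γ' z cos²β tanφ'] / [γ_sat z sinβ cosβ]
(For c' = 0 this reduces to FS = (γ'/γ_sat)·tanφ'/tanβ.)
γ' = 20.7 − 9.81 = 10.89 kN/m³
Numerator = 0.0 + 10.89·3.8·cos²12.1°·tan31.6° = 0.0 + 10.89·3.8·0.9561·0.6152 = 24.340 kPa
Denominator = 20.7·3.8·sin12.1°·cos12.1° = 20.7·3.8·0.2096·0.9778 = 16.122 kPa
FS = 24.340 / 16.122 = 1.510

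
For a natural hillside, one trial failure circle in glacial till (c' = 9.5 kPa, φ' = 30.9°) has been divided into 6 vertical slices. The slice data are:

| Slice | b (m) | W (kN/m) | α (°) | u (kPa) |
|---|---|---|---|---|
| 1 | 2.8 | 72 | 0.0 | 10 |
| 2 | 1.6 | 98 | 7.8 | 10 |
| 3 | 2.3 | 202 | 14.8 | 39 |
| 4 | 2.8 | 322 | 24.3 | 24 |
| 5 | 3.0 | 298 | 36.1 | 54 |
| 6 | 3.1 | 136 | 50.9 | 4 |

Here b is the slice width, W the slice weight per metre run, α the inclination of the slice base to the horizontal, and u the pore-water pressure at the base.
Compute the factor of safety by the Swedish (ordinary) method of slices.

Ordinary method of slices: FS = Σ[c'·Δl_i + (W_i cosα_i − u_i·Δl_i)·tanφ'] / Σ W_i sinα_i, with Δl_i = b_i / cosα_i.
Slice 1: Δl = 2.8/cos0.0° = 2.800 m; N'_1 = 72·cos0.0° − 10·2.800 = 44.0; c'Δl = 26.60; W sinα = 0.0
Slice 2: Δl = 1.6/cos7.8° = 1.615 m; N'_2 = 98·cos7.8° − 10·1.615 = 80.9; c'Δl = 15.34; W sinα = 13.3
Slice 3: Δl = 2.3/cos14.8° = 2.379 m; N'_3 = 202·cos14.8° − 39·2.379 = 102.5; c'Δl = 22.60; W sinα = 51.6
Slice 4: Δl = 2.8/cos24.3° = 3.072 m; N'_4 = 322·cos24.3° − 24·3.072 = 219.7; c'Δl = 29.19; W sinα = 132.5
Slice 5: Δl = 3.0/cos36.1° = 3.713 m; N'_5 = 298·cos36.1° − 54·3.713 = 40.3; c'Δl = 35.27; W sinα = 175.6
Slice 6: Δl = 3.1/cos50.9° = 4.915 m; N'_6 = 136·cos50.9° − 4·4.915 = 66.1; c'Δl = 46.70; W sinα = 105.5
Σc'Δl = 175.7 kN/m; ΣN' = 553.6 kN/m; ΣW sinα = 478.5 kN/m
Resisting = 175.7 + 553.6·tan30.9° = 175.7 + 331.3 = 507.0 kN/m
FS = 507.0 / 478.5 = 1.060

FS = 1.06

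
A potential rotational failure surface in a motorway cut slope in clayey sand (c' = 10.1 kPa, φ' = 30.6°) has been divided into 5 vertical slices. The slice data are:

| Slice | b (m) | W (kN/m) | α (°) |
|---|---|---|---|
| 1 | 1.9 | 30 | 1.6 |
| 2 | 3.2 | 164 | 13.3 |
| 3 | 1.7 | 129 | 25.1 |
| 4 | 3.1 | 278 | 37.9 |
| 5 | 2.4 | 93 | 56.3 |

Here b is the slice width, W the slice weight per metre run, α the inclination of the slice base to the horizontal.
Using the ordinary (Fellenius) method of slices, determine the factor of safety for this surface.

FS = 1.45

Ordinary method of slices: FS = Σ[c'·Δl_i + (W_i cosα_i)·tanφ'] / Σ W_i sinα_i, with Δl_i = b_i / cosα_i.
Slice 1: Δl = 1.9/cos1.6° = 1.901 m; N'_1 = 30·cos1.6° = 30.0; c'Δl = 19.20; W sinα = 0.8
Slice 2: Δl = 3.2/cos13.3° = 3.288 m; N'_2 = 164·cos13.3° = 159.6; c'Δl = 33.21; W sinα = 37.7
Slice 3: Δl = 1.7/cos25.1° = 1.877 m; N'_3 = 129·cos25.1° = 116.8; c'Δl = 18.96; W sinα = 54.7
Slice 4: Δl = 3.1/cos37.9° = 3.929 m; N'_4 = 278·cos37.9° = 219.4; c'Δl = 39.68; W sinα = 170.8
Slice 5: Δl = 2.4/cos56.3° = 4.326 m; N'_5 = 93·cos56.3° = 51.6; c'Δl = 43.69; W sinα = 77.4
Σc'Δl = 154.7 kN/m; ΣN' = 577.4 kN/m; ΣW sinα = 341.4 kN/m
Resisting = 154.7 + 577.4·tan30.6° = 154.7 + 341.5 = 496.2 kN/m
FS = 496.2 / 341.4 = 1.453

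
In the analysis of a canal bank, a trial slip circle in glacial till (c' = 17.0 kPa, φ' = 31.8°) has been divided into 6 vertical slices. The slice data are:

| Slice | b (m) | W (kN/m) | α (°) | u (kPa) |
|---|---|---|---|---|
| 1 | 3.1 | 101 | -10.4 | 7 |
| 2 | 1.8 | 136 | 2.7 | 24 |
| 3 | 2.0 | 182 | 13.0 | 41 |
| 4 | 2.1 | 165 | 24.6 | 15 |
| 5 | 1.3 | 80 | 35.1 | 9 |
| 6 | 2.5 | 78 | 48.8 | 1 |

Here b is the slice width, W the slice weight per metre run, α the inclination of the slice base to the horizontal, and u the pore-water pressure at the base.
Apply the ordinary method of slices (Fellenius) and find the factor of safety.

FS = 2.70

Ordinary method of slices: FS = Σ[c'·Δl_i + (W_i cosα_i − u_i·Δl_i)·tanφ'] / Σ W_i sinα_i, with Δl_i = b_i / cosα_i.
Slice 1: Δl = 3.1/cos(-10.4°) = 3.152 m; N'_1 = 101·cos(-10.4°) − 7·3.152 = 77.3; c'Δl = 53.58; W sinα = -18.2
Slice 2: Δl = 1.8/cos2.7° = 1.802 m; N'_2 = 136·cos2.7° − 24·1.802 = 92.6; c'Δl = 30.63; W sinα = 6.4
Slice 3: Δl = 2.0/cos13.0° = 2.053 m; N'_3 = 182·cos13.0° − 41·2.053 = 93.2; c'Δl = 34.89; W sinα = 40.9
Slice 4: Δl = 2.1/cos24.6° = 2.310 m; N'_4 = 165·cos24.6° − 15·2.310 = 115.4; c'Δl = 39.26; W sinα = 68.7
Slice 5: Δl = 1.3/cos35.1° = 1.589 m; N'_5 = 80·cos35.1° − 9·1.589 = 51.2; c'Δl = 27.01; W sinα = 46.0
Slice 6: Δl = 2.5/cos48.8° = 3.795 m; N'_6 = 78·cos48.8° − 1·3.795 = 47.6; c'Δl = 64.52; W sinα = 58.7
Σc'Δl = 249.9 kN/m; ΣN' = 477.2 kN/m; ΣW sinα = 202.5 kN/m
Resisting = 249.9 + 477.2·tan31.8° = 249.9 + 295.9 = 545.8 kN/m
FS = 545.8 / 202.5 = 2.695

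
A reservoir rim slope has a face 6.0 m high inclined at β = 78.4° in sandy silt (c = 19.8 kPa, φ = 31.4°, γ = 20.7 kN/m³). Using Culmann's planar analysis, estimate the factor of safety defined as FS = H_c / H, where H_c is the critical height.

H_c = (4c/γ) · sinβ cosφ / [1 − cos(β − φ)]
    = (4·19.8/20.7) · sin78.4°·cos31.4° / [1 − cos47.0°]
    = 3.826 · 0.8361 / 0.3180 = 10.06 m
FS = H_c / H = 10.06 / 6.0 = 1.677

FS = 1.68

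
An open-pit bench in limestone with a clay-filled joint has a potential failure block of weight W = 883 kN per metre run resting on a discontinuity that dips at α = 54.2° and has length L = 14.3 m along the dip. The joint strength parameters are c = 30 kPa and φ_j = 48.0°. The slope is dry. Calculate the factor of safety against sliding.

FS = 1.40

Resolving the block weight along and normal to the plane and applying the Mohr–Coulomb strength on the joint:
N' = W cosα = 883·cos54.2° = 516.5 kN/m
Driving force T = W sinα = 883·sin54.2° = 716.2 kN/m
Resisting force R = c·L + N'·tanφ_j = 30·14.3 + 516.5·tan48.0° = 429.0 + 573.7 = 1002.7 kN/m
FS = R / T = 1002.7 / 716.2 = 1.400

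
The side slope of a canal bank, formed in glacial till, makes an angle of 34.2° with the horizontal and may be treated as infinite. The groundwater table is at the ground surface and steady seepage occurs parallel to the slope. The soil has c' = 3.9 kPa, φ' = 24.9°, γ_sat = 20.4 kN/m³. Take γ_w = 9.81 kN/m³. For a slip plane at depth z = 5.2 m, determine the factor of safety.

With seepage parallel to the slope and the water table at the surface, the effective normal stress on the slip plane uses the buoyant unit weight γ' = γ_sat − γ_w while the driving shear stress uses γ_sat:
FS = [c' + γ' z cos²β tanφ'] / [γ_sat z sinβ cosβ]
γ' = 20.4 − 9.81 = 10.59 kN/m³
Numerator = 3.9 + 10.59·5.2·cos²34.2°·tan24.9° = 3.9 + 10.59·5.2·0.6841·0.4642 = 21.386 kPa
Denominator = 20.4·5.2·sin34.2°·cos34.2° = 20.4·5.2·0.5621·0.8271 = 49.315 kPa
FS = 21.386 / 49.315 = 0.434

FS = 0.43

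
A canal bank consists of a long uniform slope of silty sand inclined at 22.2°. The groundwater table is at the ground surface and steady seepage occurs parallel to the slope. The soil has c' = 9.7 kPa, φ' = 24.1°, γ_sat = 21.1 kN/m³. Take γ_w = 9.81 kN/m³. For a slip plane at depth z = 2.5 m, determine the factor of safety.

FS = 1.11

With seepage parallel to the slope and the water table at the surface, the effective normal stress on the slip plane uses the buoyant unit weight γ' = γ_sat − γ_w while the driving shear stress uses γ_sat:
FS = [c' + γ' z cos²β tanφ'] / [γ_sat z sinβ cosβ]
γ' = 21.1 − 9.81 = 11.29 kN/m³
Numerator = 9.7 + 11.29·2.5·cos²22.2°·tan24.1° = 9.7 + 11.29·2.5·0.8572·0.4473 = 20.523 kPa
Denominator = 21.1·2.5·sin22.2°·cos22.2° = 21.1·2.5·0.3778·0.9259 = 18.454 kPa
FS = 20.523 / 18.454 = 1.112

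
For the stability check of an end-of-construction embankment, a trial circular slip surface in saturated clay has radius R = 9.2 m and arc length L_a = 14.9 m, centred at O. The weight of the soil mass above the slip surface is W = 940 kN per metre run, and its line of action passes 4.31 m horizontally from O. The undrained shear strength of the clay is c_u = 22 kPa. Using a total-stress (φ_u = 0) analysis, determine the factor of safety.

Taking moments about the centre O, the resisting moment is provided by the undrained shear strength acting along the arc:
M_R = c_u·L_a·R = 22·14.90·9.2 = 3015.8 kN·m/m
M_D = W·d = 940·4.31 = 4051.4 kN·m/m
FS = M_R / M_D = 3015.8 / 4051.4 = 0.744

FS = 0.74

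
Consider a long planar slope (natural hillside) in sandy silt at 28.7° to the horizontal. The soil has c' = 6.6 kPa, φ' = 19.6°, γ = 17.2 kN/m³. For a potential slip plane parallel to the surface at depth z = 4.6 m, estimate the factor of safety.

For an infinite slope with a slip plane parallel to the surface (no pore pressure): FS = [c' + γz cos²β tanφ'] / [γz sinβ cosβ].
γz = 17.2·4.6 = 79.12 kN/m²
Numerator = 6.6 + 79.12·cos²28.7°·tan19.6° = 6.6 + 79.12·0.7694·0.3561 = 28.276 kPa
Denominator = 79.12·sin28.7°·cos28.7° = 79.12·0.4802·0.8771 = 33.327 kPa
FS = 28.276 / 33.327 = 0.848

FS = 0.85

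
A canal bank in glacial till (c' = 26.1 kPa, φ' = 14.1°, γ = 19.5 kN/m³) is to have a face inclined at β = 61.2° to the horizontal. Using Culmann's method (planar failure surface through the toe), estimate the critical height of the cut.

H_c = 14.25 m

Culmann's analysis gives the critical failure plane at α_cr = (β + φ')/2 = (61.2 + 14.1)/2 = 37.6°, and the critical height
H_c = (4c'/γ) · sinβ cosφ' / [1 − cos(β − φ')]
    = (4·26.1/19.5) · sin61.2°·cos14.1° / [1 − cos(47.1°)]
    = 5.354 · 0.8763·0.9699 / [1 − 0.6807]
    = 5.354 · 0.8499 / 0.3193
    = 14.25 m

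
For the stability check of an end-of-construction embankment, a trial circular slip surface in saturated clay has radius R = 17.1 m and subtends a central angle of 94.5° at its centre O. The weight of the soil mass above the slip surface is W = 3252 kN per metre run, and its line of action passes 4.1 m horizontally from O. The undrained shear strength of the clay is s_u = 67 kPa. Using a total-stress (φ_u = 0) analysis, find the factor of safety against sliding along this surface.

FS = 2.42

Taking moments about the centre O, the resisting moment is provided by the undrained shear strength acting along the arc:
Arc length L_a = R·θ = 17.1·(94.5°·π/180) = 17.1·1.6493 = 28.20 m
M_R = s_u·L_a·R = 67·28.20·17.1 = 32312.9 kN·m/m
M_D = W·d = 3252·4.1 = 13333.2 kN·m/m
FS = M_R / M_D = 32312.9 / 13333.2 = 2.423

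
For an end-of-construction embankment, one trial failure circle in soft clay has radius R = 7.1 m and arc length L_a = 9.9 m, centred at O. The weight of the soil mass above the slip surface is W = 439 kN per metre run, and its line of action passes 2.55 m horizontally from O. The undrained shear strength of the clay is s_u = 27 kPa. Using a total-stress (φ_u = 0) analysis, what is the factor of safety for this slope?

FS = 1.70

Taking moments about the centre O, the resisting moment is provided by the undrained shear strength acting along the arc:
M_R = s_u·L_a·R = 27·9.90·7.1 = 1897.8 kN·m/m
M_D = W·d = 439·2.55 = 1119.4 kN·m/m
FS = M_R / M_D = 1897.8 / 1119.4 = 1.695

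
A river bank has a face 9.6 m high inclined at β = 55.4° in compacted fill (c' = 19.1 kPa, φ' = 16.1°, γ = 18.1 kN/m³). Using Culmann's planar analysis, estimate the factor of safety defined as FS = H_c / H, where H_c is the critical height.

FS = 1.54

H_c = (4c'/γ) · sinβ cosφ' / [1 − cos(β − φ')]
    = (4·19.1/18.1) · sin55.4°·cos16.1° / [1 − cos39.3°]
    = 4.221 · 0.7909 / 0.2262 = 14.76 m
FS = H_c / H = 14.76 / 9.6 = 1.538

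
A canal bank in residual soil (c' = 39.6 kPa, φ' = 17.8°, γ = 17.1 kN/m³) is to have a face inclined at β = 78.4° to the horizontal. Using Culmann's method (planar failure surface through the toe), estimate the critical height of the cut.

H_c = 16.97 m

Culmann's analysis gives the critical failure plane at α_cr = (β + φ')/2 = (78.4 + 17.8)/2 = 48.1°, and the critical height
H_c = (4c'/γ) · sinβ cosφ' / [1 − cos(β − φ')]
    = (4·39.6/17.1) · sin78.4°·cos17.8° / [1 − cos(60.6°)]
    = 9.263 · 0.9796·0.9521 / [1 − 0.4909]
    = 9.263 · 0.9327 / 0.5091
    = 16.97 m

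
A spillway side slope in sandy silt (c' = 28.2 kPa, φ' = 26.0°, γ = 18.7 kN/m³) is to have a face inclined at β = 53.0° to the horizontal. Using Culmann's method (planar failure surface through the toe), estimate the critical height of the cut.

Culmann's analysis gives the critical failure plane at α_cr = (β + φ')/2 = (53.0 + 26.0)/2 = 39.5°, and the critical height
H_c = (4c'/γ) · sinβ cosφ' / [1 − cos(β − φ')]
    = (4·28.2/18.7) · sin53.0°·cos26.0° / [1 − cos(27.0°)]
    = 6.032 · 0.7986·0.8988 / [1 − 0.8910]
    = 6.032 · 0.7178 / 0.1090
    = 39.73 m

H_c = 39.73 m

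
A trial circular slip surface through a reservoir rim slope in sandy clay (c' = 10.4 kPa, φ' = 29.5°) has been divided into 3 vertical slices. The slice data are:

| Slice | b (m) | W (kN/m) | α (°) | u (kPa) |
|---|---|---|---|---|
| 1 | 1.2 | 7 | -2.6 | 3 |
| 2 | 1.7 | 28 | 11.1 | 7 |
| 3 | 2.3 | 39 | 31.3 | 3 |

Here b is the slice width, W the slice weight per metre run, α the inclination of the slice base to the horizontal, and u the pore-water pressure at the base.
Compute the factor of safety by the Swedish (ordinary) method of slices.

FS = 3.29

Ordinary method of slices: FS = Σ[c'·Δl_i + (W_i cosα_i − u_i·Δl_i)·tanφ'] / Σ W_i sinα_i, with Δl_i = b_i / cosα_i.
Slice 1: Δl = 1.2/cos(-2.6°) = 1.201 m; N'_1 = 7·cos(-2.6°) − 3·1.201 = 3.4; c'Δl = 12.49; W sinα = -0.3
Slice 2: Δl = 1.7/cos11.1° = 1.732 m; N'_2 = 28·cos11.1° − 7·1.732 = 15.3; c'Δl = 18.02; W sinα = 5.4
Slice 3: Δl = 2.3/cos31.3° = 2.692 m; N'_3 = 39·cos31.3° − 3·2.692 = 25.2; c'Δl = 27.99; W sinα = 20.3
Σc'Δl = 58.5 kN/m; ΣN' = 44.0 kN/m; ΣW sinα = 25.3 kN/m
Resisting = 58.5 + 44.0·tan29.5° = 58.5 + 24.9 = 83.4 kN/m
FS = 83.4 / 25.3 = 3.292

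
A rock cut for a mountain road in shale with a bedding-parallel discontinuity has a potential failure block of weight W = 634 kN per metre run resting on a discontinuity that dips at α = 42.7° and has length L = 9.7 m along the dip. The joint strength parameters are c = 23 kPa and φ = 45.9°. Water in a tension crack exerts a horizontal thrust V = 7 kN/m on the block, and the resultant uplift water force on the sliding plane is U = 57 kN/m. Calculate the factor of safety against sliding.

FS = 1.47

Resolving the block weight along and normal to the plane and applying the Mohr–Coulomb strength on the joint:
N' = W cosα − U − V sinα = 634·cos42.7° − 57 − 7·sin42.7° = 404.2 kN/m
Driving force T = W sinα + V cosα = 634·sin42.7° + 7·cos42.7° = 435.1 kN/m
Resisting force R = c·L + N'·tanφ = 23·9.7 + 404.2·tan45.9° = 223.1 + 417.1 = 640.2 kN/m
FS = R / T = 640.2 / 435.1 = 1.471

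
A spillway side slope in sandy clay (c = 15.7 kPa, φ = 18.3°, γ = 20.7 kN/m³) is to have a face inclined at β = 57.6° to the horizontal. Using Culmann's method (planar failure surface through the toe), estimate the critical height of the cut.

H_c = 10.75 m

Culmann's analysis gives the critical failure plane at α_cr = (β + φ)/2 = (57.6 + 18.3)/2 = 38.0°, and the critical height
H_c = (4c/γ) · sinβ cosφ / [1 − cos(β − φ)]
    = (4·15.7/20.7) · sin57.6°·cos18.3° / [1 − cos(39.3°)]
    = 3.034 · 0.8443·0.9494 / [1 − 0.7738]
    = 3.034 · 0.8016 / 0.2262
    = 10.75 m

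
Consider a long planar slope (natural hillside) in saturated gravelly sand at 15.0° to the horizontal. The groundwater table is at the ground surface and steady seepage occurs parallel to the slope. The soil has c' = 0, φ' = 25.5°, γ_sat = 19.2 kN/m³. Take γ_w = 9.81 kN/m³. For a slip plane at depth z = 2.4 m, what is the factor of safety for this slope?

With seepage parallel to the slope and the water table at the surface, the effective normal stress on the slip plane uses the buoyant unit weight γ' = γ_sat − γ_w while the driving shear stress uses γ_sat:
FS = [c' + γ' z cos²β tanφ'] / [γ_sat z sinβ cosβ]
(For c' = 0 this reduces to FS = (γ'/γ_sat)·tanφ'/tanβ.)
γ' = 19.2 − 9.81 = 9.39 kN/m³
Numerator = 0.0 + 9.39·2.4·cos²15.0°·tan25.5° = 0.0 + 9.39·2.4·0.9330·0.4770 = 10.029 kPa
Denominator = 19.2·2.4·sin15.0°·cos15.0° = 19.2·2.4·0.2588·0.9659 = 11.520 kPa
FS = 10.029 / 11.520 = 0.871

FS = 0.87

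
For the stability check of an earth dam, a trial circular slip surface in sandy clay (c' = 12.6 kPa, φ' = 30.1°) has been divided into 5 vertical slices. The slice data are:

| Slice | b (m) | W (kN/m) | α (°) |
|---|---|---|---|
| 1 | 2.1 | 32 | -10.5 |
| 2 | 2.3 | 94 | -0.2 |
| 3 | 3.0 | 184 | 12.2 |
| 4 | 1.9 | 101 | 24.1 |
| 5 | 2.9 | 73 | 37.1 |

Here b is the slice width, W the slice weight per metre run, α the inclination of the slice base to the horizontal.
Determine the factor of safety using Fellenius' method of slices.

Ordinary method of slices: FS = Σ[c'·Δl_i + (W_i cosα_i)·tanφ'] / Σ W_i sinα_i, with Δl_i = b_i / cosα_i.
Slice 1: Δl = 2.1/cos(-10.5°) = 2.136 m; N'_1 = 32·cos(-10.5°) = 31.5; c'Δl = 26.91; W sinα = -5.8
Slice 2: Δl = 2.3/cos(-0.2°) = 2.300 m; N'_2 = 94·cos(-0.2°) = 94.0; c'Δl = 28.98; W sinα = -0.3
Slice 3: Δl = 3.0/cos12.2° = 3.069 m; N'_3 = 184·cos12.2° = 179.8; c'Δl = 38.67; W sinα = 38.9
Slice 4: Δl = 1.9/cos24.1° = 2.081 m; N'_4 = 101·cos24.1° = 92.2; c'Δl = 26.23; W sinα = 41.2
Slice 5: Δl = 2.9/cos37.1° = 3.636 m; N'_5 = 73·cos37.1° = 58.2; c'Δl = 45.81; W sinα = 44.0
Σc'Δl = 166.6 kN/m; ΣN' = 455.7 kN/m; ΣW sinα = 118.0 kN/m
Resisting = 166.6 + 455.7·tan30.1° = 166.6 + 264.2 = 430.8 kN/m
FS = 430.8 / 118.0 = 3.651

FS = 3.65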